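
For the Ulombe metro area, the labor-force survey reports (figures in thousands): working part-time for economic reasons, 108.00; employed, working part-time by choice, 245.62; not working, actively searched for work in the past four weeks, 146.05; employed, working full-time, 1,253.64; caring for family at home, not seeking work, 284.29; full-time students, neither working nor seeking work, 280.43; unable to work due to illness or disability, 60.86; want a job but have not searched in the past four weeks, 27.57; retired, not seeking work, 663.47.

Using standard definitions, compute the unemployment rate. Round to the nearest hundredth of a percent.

Unemployment rate ≈ 8.33%.

Employed = 108.00 + 245.62 + 1,253.64 = 1,607.26 thousand (anyone who worked, including part-time for economic reasons, counts as employed).
Unemployed = 146.05 thousand.
Labor force = 1,607.26 + 146.05 = 1,753.31 thousand.
Unemployment rate = 146.05 / 1,753.31 = 8.33%.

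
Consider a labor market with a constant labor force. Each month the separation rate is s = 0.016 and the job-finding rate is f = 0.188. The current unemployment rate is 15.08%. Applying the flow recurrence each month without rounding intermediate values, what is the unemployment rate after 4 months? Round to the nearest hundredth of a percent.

With a fixed labor force, u_{t+1} = u_t + s·(1−u_t) − f·u_t = u_t·(1−s−f) + s.
Here 1−s−f = 0.796 and s = 0.016.
u_1 = 0.150800 × 0.796 + 0.016 = 0.136037.
u_2 = 0.136037 × 0.796 + 0.016 = 0.124285.
u_3 = 0.124285 × 0.796 + 0.016 = 0.114931.
u_4 = 0.114931 × 0.796 + 0.016 = 0.107485.

Unemployment rate after four months ≈ 10.75%.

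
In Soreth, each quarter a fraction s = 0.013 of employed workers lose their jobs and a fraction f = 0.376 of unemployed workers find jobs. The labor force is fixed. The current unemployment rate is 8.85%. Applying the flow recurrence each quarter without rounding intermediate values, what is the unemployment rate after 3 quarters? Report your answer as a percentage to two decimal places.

With a fixed labor force, u_{t+1} = u_t + s·(1−u_t) − f·u_t = u_t·(1−s−f) + s.
Here 1−s−f = 0.611 and s = 0.013.
u_1 = 0.088500 × 0.611 + 0.013 = 0.067073.
u_2 = 0.067073 × 0.611 + 0.013 = 0.053982.
u_3 = 0.053982 × 0.611 + 0.013 = 0.045983.

Unemployment rate after three quarters ≈ 4.60%.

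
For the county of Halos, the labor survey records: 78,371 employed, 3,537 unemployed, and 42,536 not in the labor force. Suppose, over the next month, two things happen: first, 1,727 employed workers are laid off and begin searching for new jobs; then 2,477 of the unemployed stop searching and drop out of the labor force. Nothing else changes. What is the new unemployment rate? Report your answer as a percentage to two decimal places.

New unemployment rate ≈ 3.51%.

Initially, labor force = 78,371 + 3,537 = 81,908, so u = 3,537/81,908 = 4.32%.
After the first change, employed falls and unemployed rises by 1,727; labor force unchanged → E = 76,644, U = 5,264, labor force = 81,908.
After the second change, unemployed and labor force both fall by 2,477 → E = 76,644, U = 2,787, labor force = 79,431.
New unemployment rate = 2,787 / 79,431 = 3.51%.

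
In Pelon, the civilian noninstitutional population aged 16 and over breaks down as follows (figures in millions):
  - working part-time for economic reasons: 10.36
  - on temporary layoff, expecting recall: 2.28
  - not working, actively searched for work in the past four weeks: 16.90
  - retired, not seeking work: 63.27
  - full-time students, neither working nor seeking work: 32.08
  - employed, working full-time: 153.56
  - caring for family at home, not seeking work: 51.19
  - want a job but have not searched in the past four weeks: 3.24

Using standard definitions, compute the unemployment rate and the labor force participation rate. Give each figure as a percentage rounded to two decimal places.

Employed = 10.36 + 153.56 = 163.92 million (anyone who worked, including part-time for economic reasons, counts as employed).
Unemployed = 2.28 + 16.90 = 19.18 million (jobless and actively searching, or on temporary layoff).
Labor force = 163.92 + 19.18 = 183.10 million.
Not in labor force = 63.27 + 32.08 + 51.19 + 3.24 = 149.78 million (those not working and not actively searching are outside the labor force — including those who want a job but have given up searching).
Civilian working-age population = 183.10 + 149.78 = 332.88 million.
Unemployment rate = 19.18 / 183.10 = 10.48%.
Labor force participation rate = 183.10 / 332.88 = 55.00%.

Unemployment rate ≈ 10.48%; labor force participation rate ≈ 55.00%.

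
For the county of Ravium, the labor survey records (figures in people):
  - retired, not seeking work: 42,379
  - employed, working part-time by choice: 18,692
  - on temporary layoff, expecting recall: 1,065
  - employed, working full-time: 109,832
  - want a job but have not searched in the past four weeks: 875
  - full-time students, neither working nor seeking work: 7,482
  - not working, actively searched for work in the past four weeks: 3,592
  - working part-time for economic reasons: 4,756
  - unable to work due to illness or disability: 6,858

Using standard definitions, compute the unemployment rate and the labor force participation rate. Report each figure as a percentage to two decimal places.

Employed = 18,692 + 109,832 + 4,756 = 133,280 (anyone who worked, including part-time for economic reasons, counts as employed).
Unemployed = 1,065 + 3,592 = 4,657 (jobless and actively searching, or on temporary layoff).
Labor force = 133,280 + 4,657 = 137,937.
Not in labor force = 42,379 + 875 + 7,482 + 6,858 = 57,594 (those not working and not actively searching are outside the labor force — including those who want a job but have given up searching).
Civilian working-age population = 137,937 + 57,594 = 195,531.
Unemployment rate = 4,657 / 137,937 = 3.38%.
Labor force participation rate = 137,937 / 195,531 = 70.54%.

Unemployment rate ≈ 3.38%; labor force participation rate ≈ 70.54%.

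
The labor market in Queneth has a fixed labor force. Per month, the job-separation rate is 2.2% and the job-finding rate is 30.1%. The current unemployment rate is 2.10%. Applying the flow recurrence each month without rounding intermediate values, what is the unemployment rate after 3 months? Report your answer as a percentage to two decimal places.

Unemployment rate after three months ≈ 5.35%.

With a fixed labor force, u_{t+1} = u_t + s·(1−u_t) − f·u_t = u_t·(1−s−f) + s.
Here 1−s−f = 0.677 and s = 0.022.
u_1 = 0.021000 × 0.677 + 0.022 = 0.036217.
u_2 = 0.036217 × 0.677 + 0.022 = 0.046519.
u_3 = 0.046519 × 0.677 + 0.022 = 0.053493.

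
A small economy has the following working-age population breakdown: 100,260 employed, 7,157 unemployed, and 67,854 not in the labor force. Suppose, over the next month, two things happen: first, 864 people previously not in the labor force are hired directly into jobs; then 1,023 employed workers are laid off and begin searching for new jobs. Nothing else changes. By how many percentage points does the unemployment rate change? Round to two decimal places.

The unemployment rate changes by +0.89 percentage points.

Initially, labor force = 100,260 + 7,157 = 107,417, so u = 7,157/107,417 = 6.66%.
After the first change, employed and labor force both rise by 864; unemployed unchanged → E = 101,124, U = 7,157, labor force = 108,281.
After the second change, employed falls and unemployed rises by 1,023; labor force unchanged → E = 100,101, U = 8,180, labor force = 108,281.
New unemployment rate = 8,180 / 108,281 = 7.55%.
Change = 7.55% − 6.66% = +0.89 percentage points.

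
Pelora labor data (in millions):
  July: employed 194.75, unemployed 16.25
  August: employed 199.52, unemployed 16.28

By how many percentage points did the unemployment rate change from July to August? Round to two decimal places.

The unemployment rate changed by −0.16 percentage points.

July: labor force = 194.75 + 16.25 = 211.00; u = 16.25/211.00 = 7.70%.
August: labor force = 199.52 + 16.28 = 215.80; u = 16.28/215.80 = 7.54%.
Change = 7.54% − 7.70% = −0.16 pp.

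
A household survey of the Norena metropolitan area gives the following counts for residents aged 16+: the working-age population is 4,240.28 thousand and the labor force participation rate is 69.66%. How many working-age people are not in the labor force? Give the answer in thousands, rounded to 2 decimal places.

Share not in the labor force = 1 − 0.6966 = 0.3034.
Not in labor force = 0.3034 × 4,240.28 ≈ 1,286.50 thousand.

About 1,286.50 thousand are not in the labor force.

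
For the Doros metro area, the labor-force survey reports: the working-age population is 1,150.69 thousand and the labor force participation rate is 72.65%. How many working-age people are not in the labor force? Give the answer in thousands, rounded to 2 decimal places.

About 314.71 thousand are not in the labor force.

Share not in the labor force = 1 − 0.7265 = 0.2735.
Not in labor force = 0.2735 × 1,150.69 ≈ 314.71 thousand.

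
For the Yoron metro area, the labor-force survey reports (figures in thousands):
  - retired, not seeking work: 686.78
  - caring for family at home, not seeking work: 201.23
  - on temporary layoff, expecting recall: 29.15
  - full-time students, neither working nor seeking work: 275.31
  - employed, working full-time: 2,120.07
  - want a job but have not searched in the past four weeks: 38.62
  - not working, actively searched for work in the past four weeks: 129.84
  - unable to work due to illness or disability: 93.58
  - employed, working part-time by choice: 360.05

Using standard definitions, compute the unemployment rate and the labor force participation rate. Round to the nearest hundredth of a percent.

Unemployment rate ≈ 6.02%; labor force participation rate ≈ 67.07%.

Employed = 2,120.07 + 360.05 = 2,480.12 thousand.
Unemployed = 29.15 + 129.84 = 158.99 thousand (jobless and actively searching, or on temporary layoff).
Labor force = 2,480.12 + 158.99 = 2,639.11 thousand.
Not in labor force = 686.78 + 201.23 + 275.31 + 38.62 + 93.58 = 1,295.52 thousand (those not working and not actively searching are outside the labor force — including those who want a job but have given up searching).
Civilian working-age population = 2,639.11 + 1,295.52 = 3,934.63 thousand.
Unemployment rate = 158.99 / 2,639.11 = 6.02%.
Labor force participation rate = 2,639.11 / 3,934.63 = 67.07%.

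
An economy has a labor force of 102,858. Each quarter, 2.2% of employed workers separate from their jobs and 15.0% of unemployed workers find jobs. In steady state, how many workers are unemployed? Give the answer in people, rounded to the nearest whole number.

Steady-state unemployment rate u* = s/(s+f) = 2.2/(2.2+15.0) = 0.127907.
Unemployed = u* × labor force = 0.127907 × 102,858 ≈ 13,156.

About 13,156 are unemployed in steady state.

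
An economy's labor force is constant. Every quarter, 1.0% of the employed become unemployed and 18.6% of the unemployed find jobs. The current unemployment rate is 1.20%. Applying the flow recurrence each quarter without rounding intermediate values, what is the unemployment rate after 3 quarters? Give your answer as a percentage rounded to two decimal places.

With a fixed labor force, u_{t+1} = u_t + s·(1−u_t) − f·u_t = u_t·(1−s−f) + s.
Here 1−s−f = 0.804 and s = 0.010.
u_1 = 0.012000 × 0.804 + 0.010 = 0.019648.
u_2 = 0.019648 × 0.804 + 0.010 = 0.025797.
u_3 = 0.025797 × 0.804 + 0.010 = 0.030741.

Unemployment rate after three quarters ≈ 3.07%.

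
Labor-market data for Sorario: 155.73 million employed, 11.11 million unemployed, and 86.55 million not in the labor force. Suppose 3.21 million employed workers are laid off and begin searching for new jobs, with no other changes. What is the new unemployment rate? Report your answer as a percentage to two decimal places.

Initially, labor force = 155.73 + 11.11 = 166.84 million, so u = 11.11/166.84 = 6.66%.
After the change, employed falls and unemployed rises by 3.21; labor force unchanged → E = 152.52, U = 14.32, labor force = 166.84 million.
New unemployment rate = 14.32 / 166.84 = 8.58%.

New unemployment rate ≈ 8.58%.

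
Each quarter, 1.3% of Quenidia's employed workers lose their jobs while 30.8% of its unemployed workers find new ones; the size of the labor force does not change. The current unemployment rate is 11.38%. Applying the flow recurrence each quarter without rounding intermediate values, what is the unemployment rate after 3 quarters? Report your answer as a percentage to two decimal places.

With a fixed labor force, u_{t+1} = u_t + s·(1−u_t) − f·u_t = u_t·(1−s−f) + s.
Here 1−s−f = 0.679 and s = 0.013.
u_1 = 0.113800 × 0.679 + 0.013 = 0.090270.
u_2 = 0.090270 × 0.679 + 0.013 = 0.074293.
u_3 = 0.074293 × 0.679 + 0.013 = 0.063445.

Unemployment rate after three quarters ≈ 6.34%.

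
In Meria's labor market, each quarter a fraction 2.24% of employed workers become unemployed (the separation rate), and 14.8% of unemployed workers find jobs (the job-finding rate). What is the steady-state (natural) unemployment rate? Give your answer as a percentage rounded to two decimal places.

At steady state the flows balance: s·E = f·U, so U/(E+U) = s/(s+f).
u* = 2.24 / (2.24 + 14.8) = 2.24 / 17.04 = 13.15%.

Steady-state unemployment rate ≈ 13.15%.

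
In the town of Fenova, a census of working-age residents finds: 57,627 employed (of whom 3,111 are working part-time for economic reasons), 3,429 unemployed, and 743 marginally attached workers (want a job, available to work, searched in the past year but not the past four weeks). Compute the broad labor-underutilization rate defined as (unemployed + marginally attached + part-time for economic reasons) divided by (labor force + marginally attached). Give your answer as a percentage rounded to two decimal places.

Broad underutilization rate ≈ 11.78%.

Labor force = 57,627 + 3,429 = 61,056.
Numerator = 3,429 + 743 + 3,111 = 7,283.
Denominator = 61,056 + 743 = 61,799.
Broad rate = 7,283 / 61,799 = 11.78%.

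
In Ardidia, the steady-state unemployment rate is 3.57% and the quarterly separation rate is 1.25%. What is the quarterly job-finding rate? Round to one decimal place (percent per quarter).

From u* = s/(s+f): f = s·(1−u)/u.
f = 1.25 × (1 − 0.0357) / 0.0357 = 1.2054 / 0.0357 ≈ 33.8% per quarter.

Job-finding rate ≈ 33.8% per quarter.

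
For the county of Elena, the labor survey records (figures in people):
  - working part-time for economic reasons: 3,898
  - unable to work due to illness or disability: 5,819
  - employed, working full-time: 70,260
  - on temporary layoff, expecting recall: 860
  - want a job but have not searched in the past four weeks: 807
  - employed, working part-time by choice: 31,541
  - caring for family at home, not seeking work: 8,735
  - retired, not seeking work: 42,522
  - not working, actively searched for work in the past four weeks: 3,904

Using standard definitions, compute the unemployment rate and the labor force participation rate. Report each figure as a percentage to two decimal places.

Employed = 3,898 + 70,260 + 31,541 = 105,699 (anyone who worked, including part-time for economic reasons, counts as employed).
Unemployed = 860 + 3,904 = 4,764 (jobless and actively searching, or on temporary layoff).
Labor force = 105,699 + 4,764 = 110,463.
Not in labor force = 5,819 + 807 + 8,735 + 42,522 = 57,883 (those not working and not actively searching are outside the labor force — including those who want a job but have given up searching).
Civilian working-age population = 110,463 + 57,883 = 168,346.
Unemployment rate = 4,764 / 110,463 = 4.31%.
Labor force participation rate = 110,463 / 168,346 = 65.62%.

Unemployment rate ≈ 4.31%; labor force participation rate ≈ 65.62%.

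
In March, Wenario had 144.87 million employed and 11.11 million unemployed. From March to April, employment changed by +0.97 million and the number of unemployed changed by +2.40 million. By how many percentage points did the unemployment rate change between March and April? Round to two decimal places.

The unemployment rate changed by +1.36 percentage points.

March: labor force = 144.87 + 11.11 = 155.98; u = 11.11/155.98 = 7.12%.
April: labor force = 145.84 + 13.51 = 159.35; u = 13.51/159.35 = 8.48%.
Change = 8.48% − 7.12% = +1.36 pp.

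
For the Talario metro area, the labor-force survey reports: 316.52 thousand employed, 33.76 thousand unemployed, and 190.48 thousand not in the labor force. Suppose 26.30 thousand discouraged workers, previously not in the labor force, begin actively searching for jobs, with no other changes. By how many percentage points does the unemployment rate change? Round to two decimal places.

The unemployment rate changes by +6.31 percentage points.

Initially, labor force = 316.52 + 33.76 = 350.28 thousand, so u = 33.76/350.28 = 9.64%.
After the change, unemployed and labor force both rise by 26.30 → E = 316.52, U = 60.06, labor force = 376.58 thousand.
New unemployment rate = 60.06 / 376.58 = 15.95%.
Change = 15.95% − 9.64% = +6.31 percentage points.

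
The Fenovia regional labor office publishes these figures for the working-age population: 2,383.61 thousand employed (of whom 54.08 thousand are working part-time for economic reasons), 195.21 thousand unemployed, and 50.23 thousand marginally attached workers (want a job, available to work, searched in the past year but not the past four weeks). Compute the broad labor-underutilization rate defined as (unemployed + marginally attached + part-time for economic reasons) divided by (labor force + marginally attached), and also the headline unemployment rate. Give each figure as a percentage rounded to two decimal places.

Labor force = 2,383.61 + 195.21 = 2,578.82 thousand.
Numerator = 195.21 + 50.23 + 54.08 = 299.52 thousand.
Denominator = 2,578.82 + 50.23 = 2,629.05 thousand.
Broad rate = 299.52 / 2,629.05 = 11.39%.
Headline unemployment rate = 195.21 / 2,578.82 = 7.57%.

Broad underutilization rate ≈ 11.39%; headline unemployment rate ≈ 7.57%.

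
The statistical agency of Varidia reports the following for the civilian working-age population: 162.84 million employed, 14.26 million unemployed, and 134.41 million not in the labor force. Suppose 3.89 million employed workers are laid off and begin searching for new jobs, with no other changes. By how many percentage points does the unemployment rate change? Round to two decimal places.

Initially, labor force = 162.84 + 14.26 = 177.10 million, so u = 14.26/177.10 = 8.05%.
After the change, employed falls and unemployed rises by 3.89; labor force unchanged → E = 158.95, U = 18.15, labor force = 177.10 million.
New unemployment rate = 18.15 / 177.10 = 10.25%.
Change = 10.25% − 8.05% = +2.20 percentage points.

The unemployment rate changes by +2.20 percentage points.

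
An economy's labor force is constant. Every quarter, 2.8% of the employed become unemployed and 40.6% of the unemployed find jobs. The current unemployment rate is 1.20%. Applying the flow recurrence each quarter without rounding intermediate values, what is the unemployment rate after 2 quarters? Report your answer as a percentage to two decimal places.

Unemployment rate after two quarters ≈ 4.77%.

With a fixed labor force, u_{t+1} = u_t + s·(1−u_t) − f·u_t = u_t·(1−s−f) + s.
Here 1−s−f = 0.566 and s = 0.028.
u_1 = 0.012000 × 0.566 + 0.028 = 0.034792.
u_2 = 0.034792 × 0.566 + 0.028 = 0.047692.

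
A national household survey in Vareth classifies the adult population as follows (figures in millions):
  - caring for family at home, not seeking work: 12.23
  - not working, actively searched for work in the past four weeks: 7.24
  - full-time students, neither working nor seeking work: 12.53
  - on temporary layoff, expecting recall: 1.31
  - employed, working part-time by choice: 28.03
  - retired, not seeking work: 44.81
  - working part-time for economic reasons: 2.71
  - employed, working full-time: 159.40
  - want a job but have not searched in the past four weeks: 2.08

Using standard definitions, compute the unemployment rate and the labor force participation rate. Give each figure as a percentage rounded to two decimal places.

Unemployment rate ≈ 4.30%; labor force participation rate ≈ 73.50%.

Employed = 28.03 + 2.71 + 159.40 = 190.14 million (anyone who worked, including part-time for economic reasons, counts as employed).
Unemployed = 7.24 + 1.31 = 8.55 million (jobless and actively searching, or on temporary layoff).
Labor force = 190.14 + 8.55 = 198.69 million.
Not in labor force = 12.23 + 12.53 + 44.81 + 2.08 = 71.65 million (those not working and not actively searching are outside the labor force — including those who want a job but have given up searching).
Civilian working-age population = 198.69 + 71.65 = 270.34 million.
Unemployment rate = 8.55 / 198.69 = 4.30%.
Labor force participation rate = 198.69 / 270.34 = 73.50%.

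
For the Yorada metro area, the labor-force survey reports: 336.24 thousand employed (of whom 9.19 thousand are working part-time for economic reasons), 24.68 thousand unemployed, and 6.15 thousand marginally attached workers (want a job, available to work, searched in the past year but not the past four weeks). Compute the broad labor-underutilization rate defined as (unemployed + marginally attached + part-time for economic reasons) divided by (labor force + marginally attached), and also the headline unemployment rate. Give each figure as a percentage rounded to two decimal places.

Broad underutilization rate ≈ 10.90%; headline unemployment rate ≈ 6.84%.

Labor force = 336.24 + 24.68 = 360.92 thousand.
Numerator = 24.68 + 6.15 + 9.19 = 40.02 thousand.
Denominator = 360.92 + 6.15 = 367.07 thousand.
Broad rate = 40.02 / 367.07 = 10.90%.
Headline unemployment rate = 24.68 / 360.92 = 6.84%.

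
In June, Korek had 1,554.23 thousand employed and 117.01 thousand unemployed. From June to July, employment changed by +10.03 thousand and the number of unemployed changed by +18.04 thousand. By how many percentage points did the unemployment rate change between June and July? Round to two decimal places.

The unemployment rate changed by +0.95 percentage points.

June: labor force = 1,554.23 + 117.01 = 1,671.24; u = 117.01/1,671.24 = 7.00%.
July: labor force = 1,564.26 + 135.05 = 1,699.31; u = 135.05/1,699.31 = 7.95%.
Change = 7.95% − 7.00% = +0.95 pp.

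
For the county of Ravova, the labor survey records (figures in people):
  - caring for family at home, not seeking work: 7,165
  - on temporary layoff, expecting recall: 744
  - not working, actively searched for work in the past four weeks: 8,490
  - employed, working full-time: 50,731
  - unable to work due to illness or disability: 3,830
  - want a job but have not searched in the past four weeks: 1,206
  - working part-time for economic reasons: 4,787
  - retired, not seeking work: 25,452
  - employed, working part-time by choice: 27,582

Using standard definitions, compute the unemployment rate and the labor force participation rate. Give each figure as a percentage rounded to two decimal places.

Unemployment rate ≈ 10.00%; labor force participation rate ≈ 71.03%.

Employed = 50,731 + 4,787 + 27,582 = 83,100 (anyone who worked, including part-time for economic reasons, counts as employed).
Unemployed = 744 + 8,490 = 9,234 (jobless and actively searching, or on temporary layoff).
Labor force = 83,100 + 9,234 = 92,334.
Not in labor force = 7,165 + 3,830 + 1,206 + 25,452 = 37,653 (those not working and not actively searching are outside the labor force — including those who want a job but have given up searching).
Civilian working-age population = 92,334 + 37,653 = 129,987.
Unemployment rate = 9,234 / 92,334 = 10.00%.
Labor force participation rate = 92,334 / 129,987 = 71.03%.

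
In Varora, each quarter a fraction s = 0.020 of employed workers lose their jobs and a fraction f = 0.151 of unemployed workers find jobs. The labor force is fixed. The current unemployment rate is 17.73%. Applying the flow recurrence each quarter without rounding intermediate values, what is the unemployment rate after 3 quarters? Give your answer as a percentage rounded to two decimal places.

Unemployment rate after three quarters ≈ 15.13%.

With a fixed labor force, u_{t+1} = u_t + s·(1−u_t) − f·u_t = u_t·(1−s−f) + s.
Here 1−s−f = 0.829 and s = 0.020.
u_1 = 0.177300 × 0.829 + 0.020 = 0.166982.
u_2 = 0.166982 × 0.829 + 0.020 = 0.158428.
u_3 = 0.158428 × 0.829 + 0.020 = 0.151337.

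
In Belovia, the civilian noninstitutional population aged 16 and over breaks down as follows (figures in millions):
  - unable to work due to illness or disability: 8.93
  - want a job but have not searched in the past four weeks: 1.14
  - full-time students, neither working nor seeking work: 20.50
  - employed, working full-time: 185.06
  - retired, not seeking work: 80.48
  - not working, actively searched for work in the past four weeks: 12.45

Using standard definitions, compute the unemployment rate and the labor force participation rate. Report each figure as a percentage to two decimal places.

Employed = 185.06 million.
Unemployed = 12.45 million.
Labor force = 185.06 + 12.45 = 197.51 million.
Not in labor force = 8.93 + 1.14 + 20.50 + 80.48 = 111.05 million (those not working and not actively searching are outside the labor force — including those who want a job but have given up searching).
Civilian working-age population = 197.51 + 111.05 = 308.56 million.
Unemployment rate = 12.45 / 197.51 = 6.30%.
Labor force participation rate = 197.51 / 308.56 = 64.01%.

Unemployment rate ≈ 6.30%; labor force participation rate ≈ 64.01%.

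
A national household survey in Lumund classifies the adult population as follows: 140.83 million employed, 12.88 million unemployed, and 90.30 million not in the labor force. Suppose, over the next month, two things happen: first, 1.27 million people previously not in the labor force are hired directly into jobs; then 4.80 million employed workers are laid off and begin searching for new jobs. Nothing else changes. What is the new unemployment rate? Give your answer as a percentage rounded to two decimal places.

Initially, labor force = 140.83 + 12.88 = 153.71 million, so u = 12.88/153.71 = 8.38%.
After the first change, employed and labor force both rise by 1.27; unemployed unchanged → E = 142.10, U = 12.88, labor force = 154.98 million.
After the second change, employed falls and unemployed rises by 4.80; labor force unchanged → E = 137.30, U = 17.68, labor force = 154.98 million.
New unemployment rate = 17.68 / 154.98 = 11.41%.

New unemployment rate ≈ 11.41%.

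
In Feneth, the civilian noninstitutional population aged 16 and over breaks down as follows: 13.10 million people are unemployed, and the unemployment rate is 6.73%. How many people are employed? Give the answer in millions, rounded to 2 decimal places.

About 181.55 million are employed.

Labor force = U / u = 13.10 / 0.0673 ≈ 194.65 million.
Employed = labor force − unemployed = 194.65 − 13.10 = 181.55 million.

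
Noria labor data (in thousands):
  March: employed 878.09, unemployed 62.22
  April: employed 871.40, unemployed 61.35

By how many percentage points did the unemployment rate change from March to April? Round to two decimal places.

March: labor force = 878.09 + 62.22 = 940.31; u = 62.22/940.31 = 6.62%.
April: labor force = 871.40 + 61.35 = 932.75; u = 61.35/932.75 = 6.58%.
Change = 6.58% − 6.62% = −0.04 pp.

The unemployment rate changed by −0.04 percentage points.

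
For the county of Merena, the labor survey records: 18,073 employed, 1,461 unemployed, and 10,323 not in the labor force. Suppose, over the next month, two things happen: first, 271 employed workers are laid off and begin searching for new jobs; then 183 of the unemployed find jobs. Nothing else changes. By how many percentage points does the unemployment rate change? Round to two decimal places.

The unemployment rate changes by +0.45 percentage points.

Initially, labor force = 18,073 + 1,461 = 19,534, so u = 1,461/19,534 = 7.48%.
After the first change, employed falls and unemployed rises by 271; labor force unchanged → E = 17,802, U = 1,732, labor force = 19,534.
After the second change, unemployed falls and employed rises by 183; labor force unchanged → E = 17,985, U = 1,549, labor force = 19,534.
New unemployment rate = 1,549 / 19,534 = 7.93%.
Change = 7.93% − 7.48% = +0.45 percentage points.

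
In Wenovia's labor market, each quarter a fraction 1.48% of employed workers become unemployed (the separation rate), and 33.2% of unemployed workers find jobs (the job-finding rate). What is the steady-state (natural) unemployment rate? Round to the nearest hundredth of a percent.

Steady-state unemployment rate ≈ 4.27%.

At steady state the flows balance: s·E = f·U, so U/(E+U) = s/(s+f).
u* = 1.48 / (1.48 + 33.2) = 1.48 / 34.68 = 4.27%.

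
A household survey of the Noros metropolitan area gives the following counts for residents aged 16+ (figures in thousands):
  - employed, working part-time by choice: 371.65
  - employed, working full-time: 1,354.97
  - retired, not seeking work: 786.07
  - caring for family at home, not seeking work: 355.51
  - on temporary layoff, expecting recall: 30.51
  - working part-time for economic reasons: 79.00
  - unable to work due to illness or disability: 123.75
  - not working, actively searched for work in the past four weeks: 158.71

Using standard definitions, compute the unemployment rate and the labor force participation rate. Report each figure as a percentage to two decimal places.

Employed = 371.65 + 1,354.97 + 79.00 = 1,805.62 thousand (anyone who worked, including part-time for economic reasons, counts as employed).
Unemployed = 30.51 + 158.71 = 189.22 thousand (jobless and actively searching, or on temporary layoff).
Labor force = 1,805.62 + 189.22 = 1,994.84 thousand.
Not in labor force = 786.07 + 355.51 + 123.75 = 1,265.33 thousand (those not working and not actively searching are outside the labor force).
Civilian working-age population = 1,994.84 + 1,265.33 = 3,260.17 thousand.
Unemployment rate = 189.22 / 1,994.84 = 9.49%.
Labor force participation rate = 1,994.84 / 3,260.17 = 61.19%.

Unemployment rate ≈ 9.49%; labor force participation rate ≈ 61.19%.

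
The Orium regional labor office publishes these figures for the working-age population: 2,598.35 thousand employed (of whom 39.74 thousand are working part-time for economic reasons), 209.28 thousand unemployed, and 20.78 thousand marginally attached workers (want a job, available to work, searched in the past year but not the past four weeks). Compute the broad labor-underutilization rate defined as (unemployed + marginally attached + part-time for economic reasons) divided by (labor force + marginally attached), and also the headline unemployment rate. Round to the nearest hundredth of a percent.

Labor force = 2,598.35 + 209.28 = 2,807.63 thousand.
Numerator = 209.28 + 20.78 + 39.74 = 269.80 thousand.
Denominator = 2,807.63 + 20.78 = 2,828.41 thousand.
Broad rate = 269.80 / 2,828.41 = 9.54%.
Headline unemployment rate = 209.28 / 2,807.63 = 7.45%.

Broad underutilization rate ≈ 9.54%; headline unemployment rate ≈ 7.45%.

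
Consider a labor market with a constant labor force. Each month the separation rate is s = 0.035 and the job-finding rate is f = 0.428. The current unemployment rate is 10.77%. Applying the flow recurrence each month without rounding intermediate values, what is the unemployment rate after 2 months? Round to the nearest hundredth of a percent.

With a fixed labor force, u_{t+1} = u_t + s·(1−u_t) − f·u_t = u_t·(1−s−f) + s.
Here 1−s−f = 0.537 and s = 0.035.
u_1 = 0.107700 × 0.537 + 0.035 = 0.092835.
u_2 = 0.092835 × 0.537 + 0.035 = 0.084852.

Unemployment rate after two months ≈ 8.49%.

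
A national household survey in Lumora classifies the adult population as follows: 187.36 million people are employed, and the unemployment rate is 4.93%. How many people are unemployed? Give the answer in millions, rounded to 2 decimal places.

About 9.72 million are unemployed.

Let U be the number unemployed. The labor force is E + U, and U/(E+U) = 0.0493.
So U = 0.0493 × 187.36 / (1 − 0.0493) = 9.2368 / 0.9507 ≈ 9.72 million.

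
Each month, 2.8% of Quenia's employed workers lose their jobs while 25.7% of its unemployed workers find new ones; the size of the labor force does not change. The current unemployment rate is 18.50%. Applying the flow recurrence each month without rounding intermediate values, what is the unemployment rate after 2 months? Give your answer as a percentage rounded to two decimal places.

With a fixed labor force, u_{t+1} = u_t + s·(1−u_t) − f·u_t = u_t·(1−s−f) + s.
Here 1−s−f = 0.715 and s = 0.028.
u_1 = 0.185000 × 0.715 + 0.028 = 0.160275.
u_2 = 0.160275 × 0.715 + 0.028 = 0.142597.

Unemployment rate after two months ≈ 14.26%.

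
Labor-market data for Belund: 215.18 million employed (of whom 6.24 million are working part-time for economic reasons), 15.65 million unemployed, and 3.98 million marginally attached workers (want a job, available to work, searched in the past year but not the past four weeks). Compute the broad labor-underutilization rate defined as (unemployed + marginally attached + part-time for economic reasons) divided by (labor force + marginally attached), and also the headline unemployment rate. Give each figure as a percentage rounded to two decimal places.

Labor force = 215.18 + 15.65 = 230.83 million.
Numerator = 15.65 + 3.98 + 6.24 = 25.87 million.
Denominator = 230.83 + 3.98 = 234.81 million.
Broad rate = 25.87 / 234.81 = 11.02%.
Headline unemployment rate = 15.65 / 230.83 = 6.78%.

Broad underutilization rate ≈ 11.02%; headline unemployment rate ≈ 6.78%.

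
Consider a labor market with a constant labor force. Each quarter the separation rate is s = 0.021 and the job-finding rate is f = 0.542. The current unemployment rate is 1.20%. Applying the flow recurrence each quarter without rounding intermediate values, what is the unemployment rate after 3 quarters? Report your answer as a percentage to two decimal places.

Unemployment rate after three quarters ≈ 3.52%.

With a fixed labor force, u_{t+1} = u_t + s·(1−u_t) − f·u_t = u_t·(1−s−f) + s.
Here 1−s−f = 0.437 and s = 0.021.
u_1 = 0.012000 × 0.437 + 0.021 = 0.026244.
u_2 = 0.026244 × 0.437 + 0.021 = 0.032469.
u_3 = 0.032469 × 0.437 + 0.021 = 0.035189.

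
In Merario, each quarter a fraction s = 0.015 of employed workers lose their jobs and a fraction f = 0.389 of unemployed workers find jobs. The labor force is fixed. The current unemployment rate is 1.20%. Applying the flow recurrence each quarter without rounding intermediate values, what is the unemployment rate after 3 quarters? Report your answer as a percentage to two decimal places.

Unemployment rate after three quarters ≈ 3.18%.

With a fixed labor force, u_{t+1} = u_t + s·(1−u_t) − f·u_t = u_t·(1−s−f) + s.
Here 1−s−f = 0.596 and s = 0.015.
u_1 = 0.012000 × 0.596 + 0.015 = 0.022152.
u_2 = 0.022152 × 0.596 + 0.015 = 0.028203.
u_3 = 0.028203 × 0.596 + 0.015 = 0.031809.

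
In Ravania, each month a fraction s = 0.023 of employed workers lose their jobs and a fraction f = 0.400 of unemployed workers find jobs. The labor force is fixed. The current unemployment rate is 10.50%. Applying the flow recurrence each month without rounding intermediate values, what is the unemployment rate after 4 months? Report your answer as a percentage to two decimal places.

With a fixed labor force, u_{t+1} = u_t + s·(1−u_t) − f·u_t = u_t·(1−s−f) + s.
Here 1−s−f = 0.577 and s = 0.023.
u_1 = 0.105000 × 0.577 + 0.023 = 0.083585.
u_2 = 0.083585 × 0.577 + 0.023 = 0.071229.
u_3 = 0.071229 × 0.577 + 0.023 = 0.064099.
u_4 = 0.064099 × 0.577 + 0.023 = 0.059985.

Unemployment rate after four months ≈ 6.00%.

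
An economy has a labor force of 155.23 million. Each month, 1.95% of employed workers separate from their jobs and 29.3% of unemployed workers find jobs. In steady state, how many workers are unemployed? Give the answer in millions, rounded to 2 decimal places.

About 9.69 million are unemployed in steady state.

Steady-state unemployment rate u* = s/(s+f) = 1.95/(1.95+29.3) = 0.062400.
Unemployed = u* × labor force = 0.062400 × 155.23 ≈ 9.69 million.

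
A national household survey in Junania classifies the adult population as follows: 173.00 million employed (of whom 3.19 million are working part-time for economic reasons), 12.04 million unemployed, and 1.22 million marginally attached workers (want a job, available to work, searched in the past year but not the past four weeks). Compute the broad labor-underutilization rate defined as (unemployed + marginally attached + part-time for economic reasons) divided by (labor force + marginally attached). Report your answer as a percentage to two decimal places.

Labor force = 173.00 + 12.04 = 185.04 million.
Numerator = 12.04 + 1.22 + 3.19 = 16.45 million.
Denominator = 185.04 + 1.22 = 186.26 million.
Broad rate = 16.45 / 186.26 = 8.83%.

Broad underutilization rate ≈ 8.83%.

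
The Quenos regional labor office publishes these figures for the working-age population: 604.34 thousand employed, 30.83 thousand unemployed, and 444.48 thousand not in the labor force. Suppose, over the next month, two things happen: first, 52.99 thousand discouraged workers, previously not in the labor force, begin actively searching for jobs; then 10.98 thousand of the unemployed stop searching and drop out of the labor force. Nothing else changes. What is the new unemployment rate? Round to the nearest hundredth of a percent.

New unemployment rate ≈ 10.76%.

Initially, labor force = 604.34 + 30.83 = 635.17 thousand, so u = 30.83/635.17 = 4.85%.
After the first change, unemployed and labor force both rise by 52.99 → E = 604.34, U = 83.82, labor force = 688.16 thousand.
After the second change, unemployed and labor force both fall by 10.98 → E = 604.34, U = 72.84, labor force = 677.18 thousand.
New unemployment rate = 72.84 / 677.18 = 10.76%.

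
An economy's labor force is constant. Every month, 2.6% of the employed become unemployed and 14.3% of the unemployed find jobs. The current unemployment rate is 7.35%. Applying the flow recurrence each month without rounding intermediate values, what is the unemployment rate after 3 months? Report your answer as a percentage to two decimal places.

Unemployment rate after three months ≈ 10.77%.

With a fixed labor force, u_{t+1} = u_t + s·(1−u_t) − f·u_t = u_t·(1−s−f) + s.
Here 1−s−f = 0.831 and s = 0.026.
u_1 = 0.073500 × 0.831 + 0.026 = 0.087078.
u_2 = 0.087078 × 0.831 + 0.026 = 0.098362.
u_3 = 0.098362 × 0.831 + 0.026 = 0.107739.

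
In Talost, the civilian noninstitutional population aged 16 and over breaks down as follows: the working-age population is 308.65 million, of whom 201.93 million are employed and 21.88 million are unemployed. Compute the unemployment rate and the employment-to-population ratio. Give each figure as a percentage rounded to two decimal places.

Unemployment rate ≈ 9.78%; employment-population ratio ≈ 65.42%.

Labor force = employed + unemployed = 201.93 + 21.88 = 223.81 million.
Unemployment rate = 21.88 / 223.81 = 9.78%.
Employment-population ratio = 201.93 / 308.65 = 65.42%.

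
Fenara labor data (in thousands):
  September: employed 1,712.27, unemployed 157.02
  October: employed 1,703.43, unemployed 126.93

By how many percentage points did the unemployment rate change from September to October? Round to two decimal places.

The unemployment rate changed by −1.47 percentage points.

September: labor force = 1,712.27 + 157.02 = 1,869.29; u = 157.02/1,869.29 = 8.40%.
October: labor force = 1,703.43 + 126.93 = 1,830.36; u = 126.93/1,830.36 = 6.93%.
Change = 6.93% − 8.40% = −1.47 pp.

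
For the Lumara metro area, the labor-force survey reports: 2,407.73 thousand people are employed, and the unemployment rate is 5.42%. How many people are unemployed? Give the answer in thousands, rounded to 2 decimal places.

Let U be the number unemployed. The labor force is E + U, and U/(E+U) = 0.0542.
So U = 0.0542 × 2,407.73 / (1 − 0.0542) = 130.4990 / 0.9458 ≈ 137.98 thousand.

About 137.98 thousand are unemployed.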